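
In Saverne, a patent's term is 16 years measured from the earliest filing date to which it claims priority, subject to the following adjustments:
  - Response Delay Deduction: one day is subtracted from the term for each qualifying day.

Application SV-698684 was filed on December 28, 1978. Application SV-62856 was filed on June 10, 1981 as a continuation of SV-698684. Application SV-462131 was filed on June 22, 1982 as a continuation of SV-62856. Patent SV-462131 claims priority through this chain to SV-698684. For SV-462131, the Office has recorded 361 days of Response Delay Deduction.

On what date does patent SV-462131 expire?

Earliest priority filing: 28 December 1978.
Base term: 28 December 1978 + 16 years → 28 December 1994.
Response Delay Deduction: −361 days → 1 January 1994.

January 1, 1994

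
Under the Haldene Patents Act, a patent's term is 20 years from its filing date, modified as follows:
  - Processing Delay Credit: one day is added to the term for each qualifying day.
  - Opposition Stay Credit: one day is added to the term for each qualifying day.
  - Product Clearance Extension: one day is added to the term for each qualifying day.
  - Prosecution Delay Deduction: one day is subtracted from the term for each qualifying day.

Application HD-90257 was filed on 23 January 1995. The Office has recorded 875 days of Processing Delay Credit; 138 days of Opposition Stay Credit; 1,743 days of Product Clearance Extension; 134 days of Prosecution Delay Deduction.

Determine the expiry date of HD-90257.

March 29, 2022

Base term: filing date + 20 years → 23 January 2015.
Processing Delay Credit: +875 days → 16 June 2017.
Opposition Stay Credit: +138 days → 1 November 2017.
Product Clearance Extension: +1743 days → 10 August 2022.
Prosecution Delay Deduction: −134 days → 29 March 2022.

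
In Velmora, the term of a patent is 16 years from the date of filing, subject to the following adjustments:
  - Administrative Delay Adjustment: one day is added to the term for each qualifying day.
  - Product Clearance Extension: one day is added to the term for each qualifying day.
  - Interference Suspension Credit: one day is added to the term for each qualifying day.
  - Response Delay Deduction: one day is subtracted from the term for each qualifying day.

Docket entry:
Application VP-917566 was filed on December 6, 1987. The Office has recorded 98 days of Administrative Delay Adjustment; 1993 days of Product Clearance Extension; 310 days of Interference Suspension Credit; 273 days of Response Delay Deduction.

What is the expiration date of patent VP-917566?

Base term: filing date + 16 years → 6 December 2003.
Administrative Delay Adjustment: +98 days → 13 March 2004.
Product Clearance Extension: +1993 days → 27 August 2009.
Interference Suspension Credit: +310 days → 3 July 2010.
Response Delay Deduction: −273 days → 3 October 2009.

2009-10-03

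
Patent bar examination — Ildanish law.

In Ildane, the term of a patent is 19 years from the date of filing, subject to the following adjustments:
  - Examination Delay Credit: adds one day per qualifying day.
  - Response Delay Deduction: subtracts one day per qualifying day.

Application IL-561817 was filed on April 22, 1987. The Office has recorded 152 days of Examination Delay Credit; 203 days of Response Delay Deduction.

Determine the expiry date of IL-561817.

Base term: filing date + 19 years → 22 April 2006.
Examination Delay Credit: +152 days → 21 September 2006.
Response Delay Deduction: −203 days → 2 March 2006.

March 2, 2006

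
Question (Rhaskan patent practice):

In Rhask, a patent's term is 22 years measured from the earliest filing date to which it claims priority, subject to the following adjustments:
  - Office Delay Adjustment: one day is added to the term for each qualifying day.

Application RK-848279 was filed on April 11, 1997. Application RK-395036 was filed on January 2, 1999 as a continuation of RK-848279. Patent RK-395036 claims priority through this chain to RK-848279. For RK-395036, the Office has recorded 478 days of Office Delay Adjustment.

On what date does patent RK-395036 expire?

2020-08-01

Earliest priority filing: 11 April 1997.
Base term: 11 April 1997 + 22 years → 11 April 2019.
Office Delay Adjustment: +478 days → 1 August 2020.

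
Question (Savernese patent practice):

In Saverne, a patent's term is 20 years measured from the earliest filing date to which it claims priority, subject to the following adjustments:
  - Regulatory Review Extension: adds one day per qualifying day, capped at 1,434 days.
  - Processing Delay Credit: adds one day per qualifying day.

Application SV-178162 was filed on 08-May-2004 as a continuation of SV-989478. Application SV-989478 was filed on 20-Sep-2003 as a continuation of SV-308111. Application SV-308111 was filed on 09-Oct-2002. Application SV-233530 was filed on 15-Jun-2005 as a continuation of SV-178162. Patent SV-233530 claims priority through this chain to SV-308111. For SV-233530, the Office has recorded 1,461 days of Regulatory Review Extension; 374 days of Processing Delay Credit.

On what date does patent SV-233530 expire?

Earliest priority filing: 9 October 2002.
Base term: 9 October 2002 + 20 years → 9 October 2022.
Regulatory Review Extension: 1461 days claimed exceeds the 1434-day cap, so +1434 days → 12 September 2026.
Processing Delay Credit: +374 days → 21 September 2027.

2027-09-21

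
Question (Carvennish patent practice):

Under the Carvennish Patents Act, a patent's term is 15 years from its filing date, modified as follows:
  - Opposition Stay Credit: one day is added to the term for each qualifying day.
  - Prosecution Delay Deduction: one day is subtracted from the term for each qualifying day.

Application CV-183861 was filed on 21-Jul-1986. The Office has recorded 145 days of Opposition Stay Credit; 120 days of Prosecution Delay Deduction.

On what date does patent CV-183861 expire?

2001-08-15

Base term: filing date + 15 years → 21 July 2001.
Opposition Stay Credit: +145 days → 13 December 2001.
Prosecution Delay Deduction: −120 days → 15 August 2001.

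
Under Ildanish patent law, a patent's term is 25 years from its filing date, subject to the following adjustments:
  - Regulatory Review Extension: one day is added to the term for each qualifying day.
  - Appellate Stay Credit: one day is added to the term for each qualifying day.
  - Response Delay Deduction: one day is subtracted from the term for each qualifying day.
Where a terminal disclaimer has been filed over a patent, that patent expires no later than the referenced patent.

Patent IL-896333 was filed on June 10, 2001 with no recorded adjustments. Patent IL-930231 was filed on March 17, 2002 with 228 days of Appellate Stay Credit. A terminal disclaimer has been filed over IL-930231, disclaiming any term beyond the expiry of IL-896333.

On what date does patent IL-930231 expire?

Natural term of IL-930231:
  Base: filing + 25 years → 17 March 2027.
  Appellate Stay Credit: +228 days → 31 October 2027.
Expiry of referenced patent IL-896333:
  Base: filing + 25 years → 10 June 2026.
Terminal disclaimer: IL-930231 expires on the earlier of 31 October 2027 and 10 June 2026.

2026-06-10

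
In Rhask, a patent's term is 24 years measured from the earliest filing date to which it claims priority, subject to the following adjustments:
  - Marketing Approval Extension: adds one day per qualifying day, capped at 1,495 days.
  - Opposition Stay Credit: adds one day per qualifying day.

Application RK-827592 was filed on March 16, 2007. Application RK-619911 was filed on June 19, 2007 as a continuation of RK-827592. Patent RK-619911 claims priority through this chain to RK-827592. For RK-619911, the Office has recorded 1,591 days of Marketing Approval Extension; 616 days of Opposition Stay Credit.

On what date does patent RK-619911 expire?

Earliest priority filing: 16 March 2007.
Base term: 16 March 2007 + 24 years → 16 March 2031.
Marketing Approval Extension: 1591 days claimed exceeds the 1495-day cap, so +1495 days → 19 April 2035.
Opposition Stay Credit: +616 days → 25 December 2036.

2036-12-25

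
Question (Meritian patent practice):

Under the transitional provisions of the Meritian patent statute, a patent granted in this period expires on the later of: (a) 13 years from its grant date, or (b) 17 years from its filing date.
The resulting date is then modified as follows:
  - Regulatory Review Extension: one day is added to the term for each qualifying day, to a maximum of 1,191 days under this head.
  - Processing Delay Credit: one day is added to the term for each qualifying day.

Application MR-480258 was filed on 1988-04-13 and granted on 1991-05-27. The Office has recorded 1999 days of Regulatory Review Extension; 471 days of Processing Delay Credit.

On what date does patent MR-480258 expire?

(a) grant + 13 years → 27 May 2004.
(b) filing + 17 years → 13 April 2005.
Later of the two: 13 April 2005.
Regulatory Review Extension: 1999 days claimed exceeds the 1191-day cap, so +1191 days → 17 July 2008.
Processing Delay Credit: +471 days → 31 October 2009.

October 31, 2009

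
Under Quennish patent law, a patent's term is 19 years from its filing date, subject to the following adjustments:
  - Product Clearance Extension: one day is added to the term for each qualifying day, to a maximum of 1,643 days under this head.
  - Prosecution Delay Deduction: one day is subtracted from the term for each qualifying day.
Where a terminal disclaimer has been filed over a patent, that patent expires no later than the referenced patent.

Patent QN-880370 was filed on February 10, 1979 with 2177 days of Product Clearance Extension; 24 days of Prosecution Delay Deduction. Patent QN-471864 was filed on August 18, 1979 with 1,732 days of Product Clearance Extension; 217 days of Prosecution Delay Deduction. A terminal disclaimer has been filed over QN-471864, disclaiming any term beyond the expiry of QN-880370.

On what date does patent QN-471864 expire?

Natural term of QN-471864:
  Base: filing + 19 years → 18 August 1998.
  Product Clearance Extension: 1732 days claimed exceeds the 1643-day cap, so +1643 days → 16 February 2003.
  Prosecution Delay Deduction: −217 days → 14 July 2002.
Expiry of referenced patent QN-880370:
  Base: filing + 19 years → 10 February 1998.
  Product Clearance Extension: 2177 days claimed exceeds the 1643-day cap, so +1643 days → 11 August 2002.
  Prosecution Delay Deduction: −24 days → 18 July 2002.
Terminal disclaimer: QN-471864 expires on the earlier of 14 July 2002 and 18 July 2002.

2002-07-14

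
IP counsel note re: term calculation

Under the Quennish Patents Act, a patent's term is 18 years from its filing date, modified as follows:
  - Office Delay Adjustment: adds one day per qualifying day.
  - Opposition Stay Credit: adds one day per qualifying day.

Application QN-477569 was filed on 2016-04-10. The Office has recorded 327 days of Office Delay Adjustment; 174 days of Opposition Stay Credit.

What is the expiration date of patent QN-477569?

2035-08-24

Base term: filing date + 18 years → 10 April 2034.
Office Delay Adjustment: +327 days → 3 March 2035.
Opposition Stay Credit: +174 days → 24 August 2035.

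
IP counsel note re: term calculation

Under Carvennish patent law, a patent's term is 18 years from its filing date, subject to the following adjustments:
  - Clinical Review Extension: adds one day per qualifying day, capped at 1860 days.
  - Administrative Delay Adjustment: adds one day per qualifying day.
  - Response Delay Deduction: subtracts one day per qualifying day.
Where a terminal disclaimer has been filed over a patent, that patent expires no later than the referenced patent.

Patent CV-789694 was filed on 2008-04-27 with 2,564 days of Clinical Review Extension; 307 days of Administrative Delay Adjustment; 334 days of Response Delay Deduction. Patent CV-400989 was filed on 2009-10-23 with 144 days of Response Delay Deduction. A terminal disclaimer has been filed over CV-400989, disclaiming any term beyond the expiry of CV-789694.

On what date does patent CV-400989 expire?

2027-06-01

Natural term of CV-400989:
  Base: filing + 18 years → 23 October 2027.
  Response Delay Deduction: −144 days → 1 June 2027.
Expiry of referenced patent CV-789694:
  Base: filing + 18 years → 27 April 2026.
  Clinical Review Extension: 2564 days claimed exceeds the 1860-day cap, so +1860 days → 31 May 2031.
  Administrative Delay Adjustment: +307 days → 2 April 2032.
  Response Delay Deduction: −334 days → 4 May 2031.
Terminal disclaimer: CV-400989 expires on the earlier of 1 June 2027 and 4 May 2031.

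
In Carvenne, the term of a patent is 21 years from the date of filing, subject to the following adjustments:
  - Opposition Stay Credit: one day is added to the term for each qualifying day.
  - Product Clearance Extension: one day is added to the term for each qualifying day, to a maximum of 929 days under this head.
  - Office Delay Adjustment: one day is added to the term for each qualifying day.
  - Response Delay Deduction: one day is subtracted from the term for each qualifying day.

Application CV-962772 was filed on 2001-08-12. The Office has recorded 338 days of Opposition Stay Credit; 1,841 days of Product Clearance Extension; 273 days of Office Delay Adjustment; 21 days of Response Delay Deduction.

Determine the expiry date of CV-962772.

Base term: filing date + 21 years → 12 August 2022.
Opposition Stay Credit: +338 days → 16 July 2023.
Product Clearance Extension: 1841 days claimed exceeds the 929-day cap, so +929 days → 30 January 2026.
Office Delay Adjustment: +273 days → 30 October 2026.
Response Delay Deduction: −21 days → 9 October 2026.

October 9, 2026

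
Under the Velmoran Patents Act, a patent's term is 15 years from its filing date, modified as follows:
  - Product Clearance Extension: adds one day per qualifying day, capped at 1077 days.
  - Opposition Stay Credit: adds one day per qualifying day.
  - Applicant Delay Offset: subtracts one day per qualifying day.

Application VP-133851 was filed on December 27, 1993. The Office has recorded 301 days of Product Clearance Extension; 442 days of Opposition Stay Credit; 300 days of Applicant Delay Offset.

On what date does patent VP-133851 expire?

March 15, 2010

Base term: filing date + 15 years → 27 December 2008.
Product Clearance Extension: 301 days (within the 1077-day cap) → +301 days → 24 October 2009.
Opposition Stay Credit: +442 days → 9 January 2011.
Applicant Delay Offset: −300 days → 15 March 2010.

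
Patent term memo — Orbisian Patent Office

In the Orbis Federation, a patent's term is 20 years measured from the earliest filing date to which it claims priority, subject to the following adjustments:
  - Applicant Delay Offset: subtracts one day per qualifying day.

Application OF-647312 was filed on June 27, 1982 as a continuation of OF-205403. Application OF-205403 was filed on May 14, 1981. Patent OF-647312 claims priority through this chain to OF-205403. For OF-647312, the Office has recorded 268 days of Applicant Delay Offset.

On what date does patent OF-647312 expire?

2000-08-19

Earliest priority filing: 14 May 1981.
Base term: 14 May 1981 + 20 years → 14 May 2001.
Applicant Delay Offset: −268 days → 19 August 2000.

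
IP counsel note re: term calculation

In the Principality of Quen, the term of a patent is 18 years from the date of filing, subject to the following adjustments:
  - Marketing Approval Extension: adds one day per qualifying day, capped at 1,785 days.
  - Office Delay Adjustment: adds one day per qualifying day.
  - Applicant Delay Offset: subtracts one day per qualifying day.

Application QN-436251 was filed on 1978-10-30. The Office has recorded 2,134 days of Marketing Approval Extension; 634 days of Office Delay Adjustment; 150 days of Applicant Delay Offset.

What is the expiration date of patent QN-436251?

2003-01-16

Base term: filing date + 18 years → 30 October 1996.
Marketing Approval Extension: 2134 days claimed exceeds the 1785-day cap, so +1785 days → 19 September 2001.
Office Delay Adjustment: +634 days → 15 June 2003.
Applicant Delay Offset: −150 days → 16 January 2003.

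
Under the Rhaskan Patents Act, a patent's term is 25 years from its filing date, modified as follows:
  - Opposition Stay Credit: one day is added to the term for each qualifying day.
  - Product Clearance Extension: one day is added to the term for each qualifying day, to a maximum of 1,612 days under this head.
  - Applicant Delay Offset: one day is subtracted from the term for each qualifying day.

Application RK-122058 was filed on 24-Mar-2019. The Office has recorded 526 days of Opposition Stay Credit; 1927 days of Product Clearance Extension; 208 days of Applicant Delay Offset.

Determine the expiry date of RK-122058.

July 6, 2049

Base term: filing date + 25 years → 24 March 2044.
Opposition Stay Credit: +526 days → 1 September 2045.
Product Clearance Extension: 1927 days claimed exceeds the 1612-day cap, so +1612 days → 30 January 2050.
Applicant Delay Offset: −208 days → 6 July 2049.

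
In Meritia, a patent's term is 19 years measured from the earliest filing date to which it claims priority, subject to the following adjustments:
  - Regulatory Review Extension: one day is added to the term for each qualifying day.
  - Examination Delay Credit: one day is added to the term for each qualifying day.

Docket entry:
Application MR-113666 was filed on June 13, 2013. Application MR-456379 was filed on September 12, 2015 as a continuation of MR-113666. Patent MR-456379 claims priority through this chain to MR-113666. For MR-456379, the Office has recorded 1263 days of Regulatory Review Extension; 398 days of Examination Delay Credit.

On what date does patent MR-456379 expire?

Earliest priority filing: 13 June 2013.
Base term: 13 June 2013 + 19 years → 13 June 2032.
Regulatory Review Extension: +1263 days → 28 November 2035.
Examination Delay Credit: +398 days → 30 December 2036.

December 30, 2036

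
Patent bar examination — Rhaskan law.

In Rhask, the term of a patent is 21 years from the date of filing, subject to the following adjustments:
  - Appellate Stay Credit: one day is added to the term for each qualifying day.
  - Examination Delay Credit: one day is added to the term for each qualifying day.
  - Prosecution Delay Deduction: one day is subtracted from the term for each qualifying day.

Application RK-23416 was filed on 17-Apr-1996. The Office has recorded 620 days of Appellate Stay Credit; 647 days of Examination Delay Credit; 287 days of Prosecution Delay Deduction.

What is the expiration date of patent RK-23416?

2019-12-23

Base term: filing date + 21 years → 17 April 2017.
Appellate Stay Credit: +620 days → 28 December 2018.
Examination Delay Credit: +647 days → 5 October 2020.
Prosecution Delay Deduction: −287 days → 23 December 2019.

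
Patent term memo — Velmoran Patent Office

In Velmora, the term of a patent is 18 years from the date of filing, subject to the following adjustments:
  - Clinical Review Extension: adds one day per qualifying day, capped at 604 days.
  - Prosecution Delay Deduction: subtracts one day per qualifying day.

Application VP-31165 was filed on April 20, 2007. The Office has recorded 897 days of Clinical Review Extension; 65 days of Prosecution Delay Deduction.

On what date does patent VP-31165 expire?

2026-10-11

Base term: filing date + 18 years → 20 April 2025.
Clinical Review Extension: 897 days claimed exceeds the 604-day cap, so +604 days → 15 December 2026.
Prosecution Delay Deduction: −65 days → 11 October 2026.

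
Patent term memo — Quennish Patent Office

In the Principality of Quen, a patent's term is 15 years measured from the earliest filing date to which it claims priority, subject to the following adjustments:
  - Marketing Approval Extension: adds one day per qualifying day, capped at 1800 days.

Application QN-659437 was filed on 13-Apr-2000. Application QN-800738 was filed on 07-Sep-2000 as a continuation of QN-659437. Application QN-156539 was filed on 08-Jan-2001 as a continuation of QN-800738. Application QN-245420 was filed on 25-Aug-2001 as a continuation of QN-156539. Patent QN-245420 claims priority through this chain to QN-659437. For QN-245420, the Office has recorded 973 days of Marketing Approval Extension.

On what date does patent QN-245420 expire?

Earliest priority filing: 13 April 2000.
Base term: 13 April 2000 + 15 years → 13 April 2015.
Marketing Approval Extension: 973 days (within the 1800-day cap) → +973 days → 11 December 2017.

2017-12-11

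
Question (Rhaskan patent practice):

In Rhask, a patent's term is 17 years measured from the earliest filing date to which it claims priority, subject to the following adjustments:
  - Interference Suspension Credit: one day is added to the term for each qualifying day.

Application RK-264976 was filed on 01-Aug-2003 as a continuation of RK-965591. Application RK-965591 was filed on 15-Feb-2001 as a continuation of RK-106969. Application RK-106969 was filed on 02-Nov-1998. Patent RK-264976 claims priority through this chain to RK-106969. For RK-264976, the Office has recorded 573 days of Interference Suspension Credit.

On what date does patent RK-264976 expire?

May 28, 2017

Earliest priority filing: 2 November 1998.
Base term: 2 November 1998 + 17 years → 2 November 2015.
Interference Suspension Credit: +573 days → 28 May 2017.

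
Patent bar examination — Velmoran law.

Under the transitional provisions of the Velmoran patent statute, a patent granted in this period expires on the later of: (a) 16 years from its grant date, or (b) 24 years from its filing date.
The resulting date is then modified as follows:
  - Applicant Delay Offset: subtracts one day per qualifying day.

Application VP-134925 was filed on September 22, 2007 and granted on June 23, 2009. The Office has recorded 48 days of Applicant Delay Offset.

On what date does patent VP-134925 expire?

(a) grant + 16 years → 23 June 2025.
(b) filing + 24 years → 22 September 2031.
Later of the two: 22 September 2031.
Applicant Delay Offset: −48 days → 5 August 2031.

August 5, 2031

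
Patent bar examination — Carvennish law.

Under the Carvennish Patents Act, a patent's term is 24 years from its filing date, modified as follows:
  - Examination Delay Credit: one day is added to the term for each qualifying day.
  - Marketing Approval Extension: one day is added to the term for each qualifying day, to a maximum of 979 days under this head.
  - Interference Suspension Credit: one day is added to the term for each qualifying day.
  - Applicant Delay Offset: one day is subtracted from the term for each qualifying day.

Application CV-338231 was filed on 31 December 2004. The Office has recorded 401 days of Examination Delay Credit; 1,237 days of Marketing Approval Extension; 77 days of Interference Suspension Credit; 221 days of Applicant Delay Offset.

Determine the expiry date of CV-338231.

May 20, 2032

Base term: filing date + 24 years → 31 December 2028.
Examination Delay Credit: +401 days → 5 February 2030.
Marketing Approval Extension: 1237 days claimed exceeds the 979-day cap, so +979 days → 11 October 2032.
Interference Suspension Credit: +77 days → 27 December 2032.
Applicant Delay Offset: −221 days → 20 May 2032.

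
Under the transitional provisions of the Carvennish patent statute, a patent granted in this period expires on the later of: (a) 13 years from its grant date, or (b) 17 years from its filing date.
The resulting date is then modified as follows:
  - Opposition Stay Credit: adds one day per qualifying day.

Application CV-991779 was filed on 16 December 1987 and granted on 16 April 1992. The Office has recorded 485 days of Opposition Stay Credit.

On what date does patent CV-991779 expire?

August 14, 2006

(a) grant + 13 years → 16 April 2005.
(b) filing + 17 years → 16 December 2004.
Later of the two: 16 April 2005.
Opposition Stay Credit: +485 days → 14 August 2006.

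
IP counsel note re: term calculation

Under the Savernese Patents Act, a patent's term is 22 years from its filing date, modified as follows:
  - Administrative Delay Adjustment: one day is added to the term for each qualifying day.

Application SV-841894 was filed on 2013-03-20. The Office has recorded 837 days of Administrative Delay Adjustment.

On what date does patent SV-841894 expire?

Base term: filing date + 22 years → 20 March 2035.
Administrative Delay Adjustment: +837 days → 4 July 2037.

2037-07-04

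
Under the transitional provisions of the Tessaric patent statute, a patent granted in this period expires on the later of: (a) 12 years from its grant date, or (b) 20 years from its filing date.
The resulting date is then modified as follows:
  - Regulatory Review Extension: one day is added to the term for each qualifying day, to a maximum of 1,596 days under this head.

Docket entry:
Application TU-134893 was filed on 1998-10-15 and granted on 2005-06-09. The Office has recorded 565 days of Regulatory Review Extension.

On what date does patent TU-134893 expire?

May 2, 2020

(a) grant + 12 years → 9 June 2017.
(b) filing + 20 years → 15 October 2018.
Later of the two: 15 October 2018.
Regulatory Review Extension: 565 days (within the 1596-day cap) → +565 days → 2 May 2020.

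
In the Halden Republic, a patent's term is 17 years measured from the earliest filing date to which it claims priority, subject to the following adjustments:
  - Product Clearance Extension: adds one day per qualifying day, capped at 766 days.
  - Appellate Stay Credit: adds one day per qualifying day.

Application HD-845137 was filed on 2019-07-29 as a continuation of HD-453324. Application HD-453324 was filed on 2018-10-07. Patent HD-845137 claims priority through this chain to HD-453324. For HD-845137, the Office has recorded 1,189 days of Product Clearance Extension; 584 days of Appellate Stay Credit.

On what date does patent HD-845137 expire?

June 18, 2039

Earliest priority filing: 7 October 2018.
Base term: 7 October 2018 + 17 years → 7 October 2035.
Product Clearance Extension: 1189 days claimed exceeds the 766-day cap, so +766 days → 11 November 2037.
Appellate Stay Credit: +584 days → 18 June 2039.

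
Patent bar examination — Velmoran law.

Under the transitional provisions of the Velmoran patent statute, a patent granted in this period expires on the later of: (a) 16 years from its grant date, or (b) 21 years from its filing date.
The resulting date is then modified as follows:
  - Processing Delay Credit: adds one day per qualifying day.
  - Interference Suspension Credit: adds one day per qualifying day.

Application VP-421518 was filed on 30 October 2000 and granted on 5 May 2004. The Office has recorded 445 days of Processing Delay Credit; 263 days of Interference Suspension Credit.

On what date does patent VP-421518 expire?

(a) grant + 16 years → 5 May 2020.
(b) filing + 21 years → 30 October 2021.
Later of the two: 30 October 2021.
Processing Delay Credit: +445 days → 18 January 2023.
Interference Suspension Credit: +263 days → 8 October 2023.

October 8, 2023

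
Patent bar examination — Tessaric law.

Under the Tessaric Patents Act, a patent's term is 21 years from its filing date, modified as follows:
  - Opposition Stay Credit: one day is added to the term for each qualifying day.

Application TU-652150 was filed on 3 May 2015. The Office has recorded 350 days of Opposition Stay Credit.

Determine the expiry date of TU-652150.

Base term: filing date + 21 years → 3 May 2036.
Opposition Stay Credit: +350 days → 18 April 2037.

April 18, 2037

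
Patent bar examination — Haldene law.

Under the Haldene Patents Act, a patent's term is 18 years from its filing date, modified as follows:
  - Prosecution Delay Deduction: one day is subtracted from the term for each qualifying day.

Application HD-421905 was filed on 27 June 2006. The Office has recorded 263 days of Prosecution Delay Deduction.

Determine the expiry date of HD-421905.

Base term: filing date + 18 years → 27 June 2024.
Prosecution Delay Deduction: −263 days → 8 October 2023.

2023-10-08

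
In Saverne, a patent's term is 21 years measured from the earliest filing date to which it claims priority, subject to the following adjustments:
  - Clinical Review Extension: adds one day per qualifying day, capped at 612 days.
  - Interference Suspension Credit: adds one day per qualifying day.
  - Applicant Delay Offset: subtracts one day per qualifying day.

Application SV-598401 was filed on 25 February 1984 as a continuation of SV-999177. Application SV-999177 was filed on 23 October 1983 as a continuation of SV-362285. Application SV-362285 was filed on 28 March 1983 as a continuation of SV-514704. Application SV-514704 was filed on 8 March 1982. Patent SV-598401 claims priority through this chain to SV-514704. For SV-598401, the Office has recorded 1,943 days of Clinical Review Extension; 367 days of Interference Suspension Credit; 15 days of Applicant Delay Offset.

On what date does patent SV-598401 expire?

2005-10-27

Earliest priority filing: 8 March 1982.
Base term: 8 March 1982 + 21 years → 8 March 2003.
Clinical Review Extension: 1943 days claimed exceeds the 612-day cap, so +612 days → 9 November 2004.
Interference Suspension Credit: +367 days → 11 November 2005.
Applicant Delay Offset: −15 days → 27 October 2005.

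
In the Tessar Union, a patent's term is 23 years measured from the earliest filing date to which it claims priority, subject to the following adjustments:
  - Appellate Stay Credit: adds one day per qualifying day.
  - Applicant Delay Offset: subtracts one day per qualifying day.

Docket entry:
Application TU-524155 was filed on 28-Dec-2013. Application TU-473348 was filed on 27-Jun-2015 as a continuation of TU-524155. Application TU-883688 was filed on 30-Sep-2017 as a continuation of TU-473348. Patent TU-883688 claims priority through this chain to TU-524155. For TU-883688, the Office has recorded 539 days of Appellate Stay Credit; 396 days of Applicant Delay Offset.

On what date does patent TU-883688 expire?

Earliest priority filing: 28 December 2013.
Base term: 28 December 2013 + 23 years → 28 December 2036.
Appellate Stay Credit: +539 days → 20 June 2038.
Applicant Delay Offset: −396 days → 20 May 2037.

May 20, 2037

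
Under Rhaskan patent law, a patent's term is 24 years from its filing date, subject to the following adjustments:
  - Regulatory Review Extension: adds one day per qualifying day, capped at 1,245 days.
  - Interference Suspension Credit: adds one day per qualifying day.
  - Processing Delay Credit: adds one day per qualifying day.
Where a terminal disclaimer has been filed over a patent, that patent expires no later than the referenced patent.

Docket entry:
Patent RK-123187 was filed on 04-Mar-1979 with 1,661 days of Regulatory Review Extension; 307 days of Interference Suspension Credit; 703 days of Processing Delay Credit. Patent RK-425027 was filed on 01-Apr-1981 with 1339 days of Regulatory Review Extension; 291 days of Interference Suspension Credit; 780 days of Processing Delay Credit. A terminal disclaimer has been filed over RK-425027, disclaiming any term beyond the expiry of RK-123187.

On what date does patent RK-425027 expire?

May 6, 2009

Natural term of RK-425027:
  Base: filing + 24 years → 1 April 2005.
  Regulatory Review Extension: 1339 days claimed exceeds the 1245-day cap, so +1245 days → 28 August 2008.
  Interference Suspension Credit: +291 days → 15 June 2009.
  Processing Delay Credit: +780 days → 4 August 2011.
Expiry of referenced patent RK-123187:
  Base: filing + 24 years → 4 March 2003.
  Regulatory Review Extension: 1661 days claimed exceeds the 1245-day cap, so +1245 days → 31 July 2006.
  Interference Suspension Credit: +307 days → 3 June 2007.
  Processing Delay Credit: +703 days → 6 May 2009.
Terminal disclaimer: RK-425027 expires on the earlier of 4 August 2011 and 6 May 2009.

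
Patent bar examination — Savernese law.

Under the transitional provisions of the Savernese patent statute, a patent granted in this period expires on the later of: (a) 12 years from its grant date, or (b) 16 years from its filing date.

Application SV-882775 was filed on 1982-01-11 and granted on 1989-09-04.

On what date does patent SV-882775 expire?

September 4, 2001

(a) grant + 12 years → 4 September 2001.
(b) filing + 16 years → 11 January 1998.
Later of the two: 4 September 2001.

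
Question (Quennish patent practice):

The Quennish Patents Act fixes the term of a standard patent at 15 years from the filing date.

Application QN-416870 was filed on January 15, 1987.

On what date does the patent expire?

January 15, 2002

Filing date + 15 years → 15 January 2002.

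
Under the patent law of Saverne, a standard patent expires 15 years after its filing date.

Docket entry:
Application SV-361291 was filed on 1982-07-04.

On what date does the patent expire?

July 4, 1997

Filing date + 15 years → 4 July 1997.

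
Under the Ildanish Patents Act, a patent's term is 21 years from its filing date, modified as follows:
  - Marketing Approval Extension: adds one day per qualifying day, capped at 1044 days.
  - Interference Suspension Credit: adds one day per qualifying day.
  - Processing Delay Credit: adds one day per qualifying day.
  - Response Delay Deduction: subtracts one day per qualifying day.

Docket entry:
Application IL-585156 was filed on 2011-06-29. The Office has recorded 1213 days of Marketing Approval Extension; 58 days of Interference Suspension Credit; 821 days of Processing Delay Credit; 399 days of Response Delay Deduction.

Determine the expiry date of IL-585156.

Base term: filing date + 21 years → 29 June 2032.
Marketing Approval Extension: 1213 days claimed exceeds the 1044-day cap, so +1044 days → 9 May 2035.
Interference Suspension Credit: +58 days → 6 July 2035.
Processing Delay Credit: +821 days → 4 October 2037.
Response Delay Deduction: −399 days → 31 August 2036.

August 31, 2036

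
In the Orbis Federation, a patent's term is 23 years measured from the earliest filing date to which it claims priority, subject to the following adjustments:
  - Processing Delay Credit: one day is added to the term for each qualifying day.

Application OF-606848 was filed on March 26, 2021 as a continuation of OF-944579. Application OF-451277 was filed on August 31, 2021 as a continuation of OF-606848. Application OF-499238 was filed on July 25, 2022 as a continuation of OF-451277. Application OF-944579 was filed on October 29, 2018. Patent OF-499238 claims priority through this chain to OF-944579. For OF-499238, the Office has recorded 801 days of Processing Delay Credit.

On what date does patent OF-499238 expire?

January 8, 2044

Earliest priority filing: 29 October 2018.
Base term: 29 October 2018 + 23 years → 29 October 2041.
Processing Delay Credit: +801 days → 8 January 2044.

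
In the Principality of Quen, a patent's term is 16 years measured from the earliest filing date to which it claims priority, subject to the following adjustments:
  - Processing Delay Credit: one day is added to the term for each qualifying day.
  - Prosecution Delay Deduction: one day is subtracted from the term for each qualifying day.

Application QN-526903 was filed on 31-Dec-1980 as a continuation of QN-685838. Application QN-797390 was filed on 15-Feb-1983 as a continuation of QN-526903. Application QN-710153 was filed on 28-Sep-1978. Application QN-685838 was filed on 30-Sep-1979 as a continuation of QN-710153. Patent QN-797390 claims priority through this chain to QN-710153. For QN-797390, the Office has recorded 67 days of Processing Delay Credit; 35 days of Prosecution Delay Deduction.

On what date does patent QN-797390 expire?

Earliest priority filing: 28 September 1978.
Base term: 28 September 1978 + 16 years → 28 September 1994.
Processing Delay Credit: +67 days → 4 December 1994.
Prosecution Delay Deduction: −35 days → 30 October 1994.

1994-10-30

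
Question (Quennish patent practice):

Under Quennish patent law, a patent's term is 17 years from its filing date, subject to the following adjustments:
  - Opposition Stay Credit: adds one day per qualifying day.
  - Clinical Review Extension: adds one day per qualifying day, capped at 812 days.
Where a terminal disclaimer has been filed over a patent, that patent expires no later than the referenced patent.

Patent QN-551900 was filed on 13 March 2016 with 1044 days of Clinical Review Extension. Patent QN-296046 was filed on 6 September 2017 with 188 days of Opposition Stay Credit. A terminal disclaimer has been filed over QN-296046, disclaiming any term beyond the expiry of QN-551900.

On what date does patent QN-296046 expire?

2035-03-13

Natural term of QN-296046:
  Base: filing + 17 years → 6 September 2034.
  Opposition Stay Credit: +188 days → 13 March 2035.
Expiry of referenced patent QN-551900:
  Base: filing + 17 years → 13 March 2033.
  Clinical Review Extension: 1044 days claimed exceeds the 812-day cap, so +812 days → 3 June 2035.
Terminal disclaimer: QN-296046 expires on the earlier of 13 March 2035 and 3 June 2035.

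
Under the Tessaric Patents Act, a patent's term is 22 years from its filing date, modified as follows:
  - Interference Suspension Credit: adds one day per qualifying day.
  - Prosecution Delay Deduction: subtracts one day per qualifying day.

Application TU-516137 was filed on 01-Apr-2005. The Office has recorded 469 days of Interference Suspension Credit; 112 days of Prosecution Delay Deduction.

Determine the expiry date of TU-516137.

Base term: filing date + 22 years → 1 April 2027.
Interference Suspension Credit: +469 days → 13 July 2028.
Prosecution Delay Deduction: −112 days → 23 March 2028.

March 23, 2028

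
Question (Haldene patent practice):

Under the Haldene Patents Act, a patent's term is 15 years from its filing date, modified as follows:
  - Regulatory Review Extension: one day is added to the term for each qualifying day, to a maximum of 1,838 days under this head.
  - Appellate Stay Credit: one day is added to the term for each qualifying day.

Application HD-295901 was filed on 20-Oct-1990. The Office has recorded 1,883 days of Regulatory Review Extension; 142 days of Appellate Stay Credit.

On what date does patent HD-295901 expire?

2011-03-23

Base term: filing date + 15 years → 20 October 2005.
Regulatory Review Extension: 1883 days claimed exceeds the 1838-day cap, so +1838 days → 1 November 2010.
Appellate Stay Credit: +142 days → 23 March 2011.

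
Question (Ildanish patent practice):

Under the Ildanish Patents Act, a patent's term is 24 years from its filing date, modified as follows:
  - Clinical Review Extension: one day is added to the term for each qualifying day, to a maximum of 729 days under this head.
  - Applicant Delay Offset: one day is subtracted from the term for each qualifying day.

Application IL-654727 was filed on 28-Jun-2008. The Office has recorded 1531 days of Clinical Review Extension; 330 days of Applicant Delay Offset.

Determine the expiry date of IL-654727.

2033-08-01

Base term: filing date + 24 years → 28 June 2032.
Clinical Review Extension: 1531 days claimed exceeds the 729-day cap, so +729 days → 27 June 2034.
Applicant Delay Offset: −330 days → 1 August 2033.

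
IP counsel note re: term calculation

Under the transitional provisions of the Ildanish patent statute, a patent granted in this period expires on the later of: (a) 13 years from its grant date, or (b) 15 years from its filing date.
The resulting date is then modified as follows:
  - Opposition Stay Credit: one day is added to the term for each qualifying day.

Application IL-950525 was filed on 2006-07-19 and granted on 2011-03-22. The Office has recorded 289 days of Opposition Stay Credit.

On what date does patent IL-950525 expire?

January 5, 2025

(a) grant + 13 years → 22 March 2024.
(b) filing + 15 years → 19 July 2021.
Later of the two: 22 March 2024.
Opposition Stay Credit: +289 days → 5 January 2025.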